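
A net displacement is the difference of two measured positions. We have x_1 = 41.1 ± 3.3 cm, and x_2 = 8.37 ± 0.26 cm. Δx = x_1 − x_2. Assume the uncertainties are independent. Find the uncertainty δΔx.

Each term contributes (cᵢ δxᵢ)² to (δΔx)²:
  (δx_1)² = 10.9;  (δx_2)² = 0.0676
δΔx = √(11.0) = 3.31 cm

3.31 cm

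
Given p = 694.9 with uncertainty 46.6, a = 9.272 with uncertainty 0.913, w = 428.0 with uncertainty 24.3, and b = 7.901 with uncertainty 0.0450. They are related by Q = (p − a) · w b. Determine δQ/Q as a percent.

Let u = p − a = 685.6. δu = √(δp² + δa²) = √(2170 + 0.834) = 46.6, so δu/u = 0.0680.
Q is then a monomial in u, w, b:
δQ/Q = √((δu/u)² + (1·δw/w)² + (1·δb/b)²) = √(0.00462 + 0.00322 + 3.24e-05) = 0.0888

8.88%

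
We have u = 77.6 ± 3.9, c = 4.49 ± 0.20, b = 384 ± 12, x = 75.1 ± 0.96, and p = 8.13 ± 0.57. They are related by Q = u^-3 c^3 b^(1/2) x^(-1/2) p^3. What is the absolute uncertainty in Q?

0.0687

Products/powers → add relative errors in quadrature, weighted by exponent:
  (-3·δu/u)² = (-3×0.0503)² = 0.0227;  (3·δc/c)² = (3×0.0445)² = 0.0179;  (½·δb/b)² = (0.5×0.0312)² = 0.000244;  (−½·δx/x)² = (-0.5×0.0128)² = 4.09e-05;  (3·δp/p)² = (3×0.0701)² = 0.0442
δQ/Q = √(0.0851) = 0.292
Q = 0.235, so δQ = 0.292 × 0.235 = 0.0687.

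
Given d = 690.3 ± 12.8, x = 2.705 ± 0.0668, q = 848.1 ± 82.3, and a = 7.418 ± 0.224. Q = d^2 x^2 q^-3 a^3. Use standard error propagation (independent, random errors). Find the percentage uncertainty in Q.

31.1%

Each factor contributes (exponent × relative error)² to (δQ/Q)²:
  (2·δd/d)² = (2×0.0185)² = 0.00138;  (2·δx/x)² = (2×0.0247)² = 0.00244;  (-3·δq/q)² = (-3×0.0970)² = 0.0848;  (3·δa/a)² = (3×0.0302)² = 0.00821
δQ/Q = √(0.0968) = 0.311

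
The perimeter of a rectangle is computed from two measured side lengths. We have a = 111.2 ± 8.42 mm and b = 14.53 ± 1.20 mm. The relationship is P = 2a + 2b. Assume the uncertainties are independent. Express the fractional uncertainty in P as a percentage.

6.76%

Absolute uncertainties add in quadrature for a linear combination:
  (2·δa)² = 284;  (2·δb)² = 5.76
δP = √(289) = 17.0 mm
P = 251.5 mm, so δP/P = 17.0/251.5 = 0.0676.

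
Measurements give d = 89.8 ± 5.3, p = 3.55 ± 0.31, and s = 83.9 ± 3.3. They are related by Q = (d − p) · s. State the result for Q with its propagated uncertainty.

Let u = d − p = 86.2. δu = √(δd² + δp²) = √(28.1 + 0.0961) = 5.31, so δu/u = 0.0616.
Q is then a monomial in u, s:
δQ/Q = √((δu/u)² + (1·δs/s)²) = √(0.00379 + 0.00155) = 0.0730
Q = 7240, so δQ = 0.0730 × 7240 = 529.

7240 ± 529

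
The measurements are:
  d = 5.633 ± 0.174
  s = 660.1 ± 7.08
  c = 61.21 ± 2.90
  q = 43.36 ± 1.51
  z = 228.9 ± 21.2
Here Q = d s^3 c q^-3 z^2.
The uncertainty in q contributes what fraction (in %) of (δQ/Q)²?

22.1%

(δQ/Q)² = (1·δd/d)² + (3·δs/s)² + (1·δc/c)² + (-3·δq/q)² + (2·δz/z)²
  d term: (1×0.0309)² = 0.000954
  s term: (3×0.0107)² = 0.00104
  c term: (1×0.0474)² = 0.00224
  q term: (-3×0.0348)² = 0.0109
  z term: (2×0.0926)² = 0.0343
Total = 0.0495. Share from q = 0.0109/0.0495 = 0.221.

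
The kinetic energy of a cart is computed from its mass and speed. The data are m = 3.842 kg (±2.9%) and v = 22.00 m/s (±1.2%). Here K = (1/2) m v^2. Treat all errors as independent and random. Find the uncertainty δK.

Products/powers → add relative errors in quadrature, weighted by exponent:
  (1·δm/m)² = (1×0.0290)² = 0.000841;  (2·δv/v)² = (2×0.0120)² = 0.000576
δK/K = √(0.00142) = 0.0376
K = 929.8 J, so δK = 0.0376 × 929.8 = 35.0 J.

35.0 J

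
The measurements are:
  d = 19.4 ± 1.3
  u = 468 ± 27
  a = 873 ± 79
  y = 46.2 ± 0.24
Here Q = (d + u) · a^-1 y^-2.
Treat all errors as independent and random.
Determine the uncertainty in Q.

Let w = d + u = 487. δw = √(δd² + δu²) = √(1.69 + 729) = 27.0, so δw/w = 0.0555.
Q is then a monomial in w, a, y:
δQ/Q = √((δw/w)² + (-1·δa/a)² + (-2·δy/y)²) = √(0.00308 + 0.00819 + 0.000108) = 0.107
Q = 0.000262, so δQ = 0.107 × 0.000262 = 2.79e-05.

2.79e-05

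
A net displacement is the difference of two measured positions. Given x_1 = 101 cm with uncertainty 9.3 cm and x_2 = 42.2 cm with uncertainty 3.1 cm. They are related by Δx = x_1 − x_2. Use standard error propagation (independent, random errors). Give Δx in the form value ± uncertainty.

Δx is a linear combination, so absolute uncertainties add in quadrature:
  (δx_1)² = 86.5;  (δx_2)² = 9.61
δΔx = √(96.1) = 9.80 cm
Δx = 58.8 cm.

58.8 ± 9.80 cm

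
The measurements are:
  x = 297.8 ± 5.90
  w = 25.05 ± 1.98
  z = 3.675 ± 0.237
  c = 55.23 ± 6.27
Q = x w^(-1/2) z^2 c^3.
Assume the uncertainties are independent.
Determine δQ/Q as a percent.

36.7%

Since Q is a product/quotient, work with relative uncertainties:
  (1·δx/x)² = (1×0.0198)² = 0.000393;  (−½·δw/w)² = (-0.5×0.0790)² = 0.00156;  (2·δz/z)² = (2×0.0645)² = 0.0166;  (3·δc/c)² = (3×0.114)² = 0.116
δQ/Q = √(0.135) = 0.367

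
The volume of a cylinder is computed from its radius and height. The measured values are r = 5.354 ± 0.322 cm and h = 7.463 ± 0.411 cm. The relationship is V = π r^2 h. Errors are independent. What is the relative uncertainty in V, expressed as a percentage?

Products/powers → add relative errors in quadrature, weighted by exponent:
  (2·δr/r)² = (2×0.0601)² = 0.0145;  (1·δh/h)² = (1×0.0551)² = 0.00303
δV/V = √(0.0175) = 0.132

13.2%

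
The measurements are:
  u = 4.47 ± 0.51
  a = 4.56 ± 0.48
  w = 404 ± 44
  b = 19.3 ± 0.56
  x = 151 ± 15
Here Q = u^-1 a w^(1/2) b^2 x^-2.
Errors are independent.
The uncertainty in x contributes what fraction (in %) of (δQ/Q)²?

56.5%

(δQ/Q)² = (-1·δu/u)² + (1·δa/a)² + (½·δw/w)² + (2·δb/b)² + (-2·δx/x)²
  u term: (-1×0.114)² = 0.0130
  a term: (1×0.105)² = 0.0111
  w term: (0.5×0.109)² = 0.00297
  b term: (2×0.0290)² = 0.00337
  x term: (-2×0.0993)² = 0.0395
Total = 0.0699. Share from x = 0.0395/0.0699 = 0.565.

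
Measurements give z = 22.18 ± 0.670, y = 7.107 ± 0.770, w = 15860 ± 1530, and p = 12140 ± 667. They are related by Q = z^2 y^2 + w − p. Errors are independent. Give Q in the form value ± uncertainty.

28570 ± 5830

Let h = z^2·y^2 = 24850. δh/h = √((2·δz/z)² + (2·δy/y)²) = √(0.00365 + 0.0470) = 0.225, so δh = 5590.
Q = h + w − p: δQ = √(δh² + δw² + δp²) = √(3.12e+07 + 2.34e+06 + 4.45e+05) = 5830
Q = 28570.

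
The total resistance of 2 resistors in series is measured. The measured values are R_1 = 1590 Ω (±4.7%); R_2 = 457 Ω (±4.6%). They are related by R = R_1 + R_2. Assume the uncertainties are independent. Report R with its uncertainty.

Each term contributes (cᵢ δxᵢ)² to (δR)²:
  (δR_1)² = 5580;  (δR_2)² = 442
δR = √(6030) = 77.6 Ω
R = 2050 Ω.

2050 ± 77.6 Ω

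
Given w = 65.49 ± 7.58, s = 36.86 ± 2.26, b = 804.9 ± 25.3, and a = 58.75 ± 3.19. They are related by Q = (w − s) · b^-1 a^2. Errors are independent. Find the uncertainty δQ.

Let u = w − s = 28.63. δu = √(δw² + δs²) = √(57.5 + 5.11) = 7.91, so δu/u = 0.276.
Q is then a monomial in u, b, a:
δQ/Q = √((δu/u)² + (-1·δb/b)² + (2·δa/a)²) = √(0.0763 + 0.000988 + 0.0118) = 0.299
Q = 122.8, so δQ = 0.299 × 122.8 = 36.6.

36.6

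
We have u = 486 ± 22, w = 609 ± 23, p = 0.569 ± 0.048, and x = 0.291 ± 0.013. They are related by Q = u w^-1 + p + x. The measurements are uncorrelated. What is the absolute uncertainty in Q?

0.0685

Let h = u·w^-1 = 0.798. δh/h = √((1·δu/u)² + (-1·δw/w)²) = √(0.00205 + 0.00143) = 0.0590, so δh = 0.0470.
Q = h + p + x: δQ = √(δh² + δp² + δx²) = √(0.00221 + 0.00230 + 0.000169) = 0.0685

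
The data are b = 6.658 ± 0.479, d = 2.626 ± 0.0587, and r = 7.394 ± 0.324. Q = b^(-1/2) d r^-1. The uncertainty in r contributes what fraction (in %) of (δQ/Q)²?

51.7%

(δQ/Q)² = (−½·δb/b)² + (1·δd/d)² + (-1·δr/r)²
  b term: (-0.5×0.0719)² = 0.00129
  d term: (1×0.0224)² = 0.000500
  r term: (-1×0.0438)² = 0.00192
Total = 0.00371. Share from r = 0.00192/0.00371 = 0.517.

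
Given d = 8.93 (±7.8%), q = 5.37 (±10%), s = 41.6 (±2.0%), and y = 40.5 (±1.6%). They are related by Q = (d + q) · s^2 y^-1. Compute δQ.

Let u = d + q = 14.3. δu = √(δd² + δq²) = √(0.485 + 0.288) = 0.880, so δu/u = 0.0615.
Q is then a monomial in u, s, y:
δQ/Q = √((δu/u)² + (2·δs/s)² + (-1·δy/y)²) = √(0.00378 + 0.00160 + 0.000256) = 0.0751
Q = 611, so δQ = 0.0751 × 611 = 45.9.

45.9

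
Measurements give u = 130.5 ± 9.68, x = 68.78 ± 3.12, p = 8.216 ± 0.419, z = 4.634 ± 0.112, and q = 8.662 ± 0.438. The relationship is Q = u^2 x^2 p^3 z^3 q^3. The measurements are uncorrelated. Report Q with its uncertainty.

Each factor contributes (exponent × relative error)² to (δQ/Q)²:
  (2·δu/u)² = (2×0.0742)² = 0.0220;  (2·δx/x)² = (2×0.0454)² = 0.00823;  (3·δp/p)² = (3×0.0510)² = 0.0234;  (3·δz/z)² = (3×0.0242)² = 0.00526;  (3·δq/q)² = (3×0.0506)² = 0.0230
δQ/Q = √(0.0819) = 0.286
Q = 2.89e+15, so δQ = 0.286 × 2.89e+15 = 8.27e+14.

(2.890 ± 0.827) × 10^15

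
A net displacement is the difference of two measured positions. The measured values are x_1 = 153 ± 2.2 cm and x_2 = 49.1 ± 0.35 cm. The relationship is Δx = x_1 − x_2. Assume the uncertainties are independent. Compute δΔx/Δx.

0.0214

Sums and differences: (δΔx)² = Σ (cᵢ δxᵢ)².
  (δx_1)² = 4.84;  (δx_2)² = 0.122
δΔx = √(4.96) = 2.23 cm
Δx = 104 cm, so δΔx/Δx = 2.23/104 = 0.0214.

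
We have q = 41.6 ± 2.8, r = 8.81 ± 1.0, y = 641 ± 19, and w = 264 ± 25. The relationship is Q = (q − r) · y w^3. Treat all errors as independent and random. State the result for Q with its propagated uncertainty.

Let u = q − r = 32.8. δu = √(δq² + δr²) = √(7.84 + 1.00) = 2.97, so δu/u = 0.0907.
Q is then a monomial in u, y, w:
δQ/Q = √((δu/u)² + (1·δy/y)² + (3·δw/w)²) = √(0.00822 + 0.000879 + 0.0807) = 0.300
Q = 3.87e+11, so δQ = 0.300 × 3.87e+11 = 1.16e+11.

(3.87 ± 1.16) × 10^11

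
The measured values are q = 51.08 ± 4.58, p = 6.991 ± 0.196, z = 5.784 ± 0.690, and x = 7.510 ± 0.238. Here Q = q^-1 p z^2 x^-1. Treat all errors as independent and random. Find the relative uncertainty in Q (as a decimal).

Relative error in a monomial: (δQ/Q)² = Σ (nᵢ · δxᵢ/xᵢ)².
  (-1·δq/q)² = (-1×0.0897)² = 0.00804;  (1·δp/p)² = (1×0.0280)² = 0.000786;  (2·δz/z)² = (2×0.119)² = 0.0569;  (-1·δx/x)² = (-1×0.0317)² = 0.00100
δQ/Q = √(0.0668) = 0.258

0.258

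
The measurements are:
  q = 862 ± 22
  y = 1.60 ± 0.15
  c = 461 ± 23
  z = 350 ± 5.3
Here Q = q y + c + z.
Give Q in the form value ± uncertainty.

Let p = q·y = 1380. δp/p = √((1·δq/q)² + (1·δy/y)²) = √(0.000651 + 0.00879) = 0.0972, so δp = 134.
Q = p + c + z: δQ = √(δp² + δc² + δz²) = √(18000 + 529 + 28.1) = 136
Q = 2190.

2190 ± 136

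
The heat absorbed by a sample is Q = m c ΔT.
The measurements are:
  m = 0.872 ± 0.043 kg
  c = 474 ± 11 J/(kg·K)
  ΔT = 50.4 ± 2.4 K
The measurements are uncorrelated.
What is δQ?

1510 J

Q is a product of powers, so relative uncertainties combine in quadrature:
  (1·δm/m)² = (1×0.0493)² = 0.00243;  (1·δc/c)² = (1×0.0232)² = 0.000539;  (1·δΔT/ΔT)² = (1×0.0476)² = 0.00227
δQ/Q = √(0.00524) = 0.0724
Q = 20800 J, so δQ = 0.0724 × 20800 = 1510 J.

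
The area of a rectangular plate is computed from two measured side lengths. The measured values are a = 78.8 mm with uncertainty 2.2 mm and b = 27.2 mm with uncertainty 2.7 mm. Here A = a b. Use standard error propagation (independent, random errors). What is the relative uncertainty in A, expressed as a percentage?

Products/powers → add relative errors in quadrature, weighted by exponent:
  (1·δa/a)² = (1×0.0279)² = 0.000779;  (1·δb/b)² = (1×0.0993)² = 0.00985
δA/A = √(0.0106) = 0.103

10.3%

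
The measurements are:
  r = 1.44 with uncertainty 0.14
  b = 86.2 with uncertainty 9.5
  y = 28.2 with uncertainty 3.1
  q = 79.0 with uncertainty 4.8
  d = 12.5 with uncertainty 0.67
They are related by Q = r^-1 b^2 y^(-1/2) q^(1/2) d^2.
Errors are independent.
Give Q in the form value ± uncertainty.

(1.35 ± 0.366) × 10^6

Relative error in a monomial: (δQ/Q)² = Σ (nᵢ · δxᵢ/xᵢ)².
  (-1·δr/r)² = (-1×0.0972)² = 0.00945;  (2·δb/b)² = (2×0.110)² = 0.0486;  (−½·δy/y)² = (-0.5×0.110)² = 0.00302;  (½·δq/q)² = (0.5×0.0608)² = 0.000923;  (2·δd/d)² = (2×0.0536)² = 0.0115
δQ/Q = √(0.0735) = 0.271
Q = 1.35e+06, so δQ = 0.271 × 1.35e+06 = 3.66e+05.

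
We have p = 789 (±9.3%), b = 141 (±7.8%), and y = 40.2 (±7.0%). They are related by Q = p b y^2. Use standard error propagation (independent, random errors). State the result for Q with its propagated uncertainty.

Relative error in a monomial: (δQ/Q)² = Σ (nᵢ · δxᵢ/xᵢ)².
  (1·δp/p)² = (1×0.0930)² = 0.00865;  (1·δb/b)² = (1×0.0780)² = 0.00608;  (2·δy/y)² = (2×0.0700)² = 0.0196
δQ/Q = √(0.0343) = 0.185
Q = 1.8e+08, so δQ = 0.185 × 1.8e+08 = 3.33e+07.

(1.80 ± 0.333) × 10^8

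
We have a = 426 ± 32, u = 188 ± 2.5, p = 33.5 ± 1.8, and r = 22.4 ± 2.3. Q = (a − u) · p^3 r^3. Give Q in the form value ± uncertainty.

(1.01 ± 0.375) × 10^11

Let w = a − u = 238. δw = √(δa² + δu²) = √(1020 + 6.25) = 32.1, so δw/w = 0.135.
Q is then a monomial in w, p, r:
δQ/Q = √((δw/w)² + (3·δp/p)² + (3·δr/r)²) = √(0.0182 + 0.0260 + 0.0949) = 0.373
Q = 1.01e+11, so δQ = 0.373 × 1.01e+11 = 3.75e+10.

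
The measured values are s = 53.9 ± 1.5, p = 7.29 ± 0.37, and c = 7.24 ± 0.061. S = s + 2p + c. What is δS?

1.67

Sums and differences: (δS)² = Σ (cᵢ δxᵢ)².
  (δs)² = 2.25;  (2·δp)² = 0.548;  (δc)² = 0.00372
δS = √(2.80) = 1.67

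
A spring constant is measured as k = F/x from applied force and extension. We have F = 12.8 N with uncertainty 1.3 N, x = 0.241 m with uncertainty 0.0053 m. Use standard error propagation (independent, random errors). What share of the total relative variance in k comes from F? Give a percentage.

(δk/k)² = (1·δF/F)² + (-1·δx/x)²
  F term: (1×0.102)² = 0.0103
  x term: (-1×0.0220)² = 0.000484
Total = 0.0108. Share from F = 0.0103/0.0108 = 0.955.

95.5%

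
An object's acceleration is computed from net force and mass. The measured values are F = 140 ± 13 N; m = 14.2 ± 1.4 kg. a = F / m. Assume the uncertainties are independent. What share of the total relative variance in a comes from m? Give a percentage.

(δa/a)² = (1·δF/F)² + (-1·δm/m)²
  F term: (1×0.0929)² = 0.00862
  m term: (-1×0.0986)² = 0.00972
Total = 0.0183. Share from m = 0.00972/0.0183 = 0.530.

53.0%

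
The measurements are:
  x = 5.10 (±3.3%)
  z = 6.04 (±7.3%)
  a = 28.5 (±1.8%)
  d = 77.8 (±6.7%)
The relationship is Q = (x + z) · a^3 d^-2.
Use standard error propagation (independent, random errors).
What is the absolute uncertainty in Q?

Let u = x + z = 11.1. δu = √(δx² + δz²) = √(0.0283 + 0.194) = 0.472, so δu/u = 0.0424.
Q is then a monomial in u, a, d:
δQ/Q = √((δu/u)² + (3·δa/a)² + (-2·δd/d)²) = √(0.00179 + 0.00292 + 0.0180) = 0.151
Q = 42.6, so δQ = 0.151 × 42.6 = 6.41.

6.41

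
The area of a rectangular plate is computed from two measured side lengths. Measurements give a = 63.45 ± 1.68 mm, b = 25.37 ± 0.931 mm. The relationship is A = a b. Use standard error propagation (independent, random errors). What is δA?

A is a product of powers, so relative uncertainties combine in quadrature:
  (1·δa/a)² = (1×0.0265)² = 0.000701;  (1·δb/b)² = (1×0.0367)² = 0.00135
δA/A = √(0.00205) = 0.0453
A = 1610 mm^2, so δA = 0.0453 × 1610 = 72.8 mm^2.

72.8 mm^2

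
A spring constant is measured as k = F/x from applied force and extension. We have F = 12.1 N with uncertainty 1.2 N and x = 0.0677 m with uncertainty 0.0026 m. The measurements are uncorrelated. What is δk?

Products/powers → add relative errors in quadrature, weighted by exponent:
  (1·δF/F)² = (1×0.0992)² = 0.00984;  (-1·δx/x)² = (-1×0.0384)² = 0.00147
δk/k = √(0.0113) = 0.106
k = 179 N/m, so δk = 0.106 × 179 = 19.0 N/m.

19.0 N/m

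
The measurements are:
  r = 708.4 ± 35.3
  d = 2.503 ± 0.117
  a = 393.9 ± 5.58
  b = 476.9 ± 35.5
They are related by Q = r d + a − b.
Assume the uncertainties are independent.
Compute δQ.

126

Let p = r·d = 1773. δp/p = √((1·δr/r)² + (1·δd/d)²) = √(0.00248 + 0.00218) = 0.0683, so δp = 121.
Q = p + a − b: δQ = √(δp² + δa² + δb²) = √(14700 + 31.1 + 1260) = 126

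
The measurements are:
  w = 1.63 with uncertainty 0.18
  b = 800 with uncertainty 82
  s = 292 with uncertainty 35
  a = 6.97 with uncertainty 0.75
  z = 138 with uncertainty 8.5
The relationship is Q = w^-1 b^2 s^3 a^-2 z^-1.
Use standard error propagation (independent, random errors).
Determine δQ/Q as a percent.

48.3%

Q is a product of powers, so relative uncertainties combine in quadrature:
  (-1·δw/w)² = (-1×0.110)² = 0.0122;  (2·δb/b)² = (2×0.102)² = 0.0420;  (3·δs/s)² = (3×0.120)² = 0.129;  (-2·δa/a)² = (-2×0.108)² = 0.0463;  (-1·δz/z)² = (-1×0.0616)² = 0.00379
δQ/Q = √(0.234) = 0.483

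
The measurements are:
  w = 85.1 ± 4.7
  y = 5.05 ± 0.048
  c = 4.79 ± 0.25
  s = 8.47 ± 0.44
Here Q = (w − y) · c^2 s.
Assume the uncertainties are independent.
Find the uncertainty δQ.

Let u = w − y = 80.0. δu = √(δw² + δy²) = √(22.1 + 0.00230) = 4.70, so δu/u = 0.0587.
Q is then a monomial in u, c, s:
δQ/Q = √((δu/u)² + (2·δc/c)² + (1·δs/s)²) = √(0.00345 + 0.0109 + 0.00270) = 0.131
Q = 15600, so δQ = 0.131 × 15600 = 2030.

2030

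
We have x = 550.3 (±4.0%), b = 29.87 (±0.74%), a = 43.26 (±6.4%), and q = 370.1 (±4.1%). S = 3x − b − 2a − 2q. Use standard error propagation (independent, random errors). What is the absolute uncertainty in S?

72.9

S is a linear combination, so absolute uncertainties add in quadrature:
  (3·δx)² = 4360;  (δb)² = 0.0489;  (2·δa)² = 30.7;  (2·δq)² = 921
δS = √(5310) = 72.9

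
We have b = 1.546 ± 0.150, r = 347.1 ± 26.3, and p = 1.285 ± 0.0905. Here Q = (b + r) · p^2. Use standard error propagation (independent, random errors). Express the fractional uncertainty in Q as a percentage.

Let u = b + r = 348.6. δu = √(δb² + δr²) = √(0.0225 + 692) = 26.3, so δu/u = 0.0754.
Q is then a monomial in u, p:
δQ/Q = √((δu/u)² + (2·δp/p)²) = √(0.00569 + 0.0198) = 0.160

16.0%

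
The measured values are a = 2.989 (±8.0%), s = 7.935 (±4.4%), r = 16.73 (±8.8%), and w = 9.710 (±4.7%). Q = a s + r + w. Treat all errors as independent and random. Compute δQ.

Let p = a·s = 23.72. δp/p = √((1·δa/a)² + (1·δs/s)²) = √(0.00640 + 0.00194) = 0.0913, so δp = 2.17.
Q = p + r + w: δQ = √(δp² + δr² + δw²) = √(4.69 + 2.17 + 0.208) = 2.66

2.66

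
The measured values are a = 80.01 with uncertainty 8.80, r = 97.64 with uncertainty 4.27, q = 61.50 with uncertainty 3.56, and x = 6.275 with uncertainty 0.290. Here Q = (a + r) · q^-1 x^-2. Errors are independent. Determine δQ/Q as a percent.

12.2%

Let u = a + r = 177.7. δu = √(δa² + δr²) = √(77.4 + 18.2) = 9.78, so δu/u = 0.0551.
Q is then a monomial in u, q, x:
δQ/Q = √((δu/u)² + (-1·δq/q)² + (-2·δx/x)²) = √(0.00303 + 0.00335 + 0.00854) = 0.122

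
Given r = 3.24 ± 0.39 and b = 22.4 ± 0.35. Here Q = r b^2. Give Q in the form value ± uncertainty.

1630 ± 202

Relative error in a monomial: (δQ/Q)² = Σ (nᵢ · δxᵢ/xᵢ)².
  (1·δr/r)² = (1×0.120)² = 0.0145;  (2·δb/b)² = (2×0.0156)² = 0.000977
δQ/Q = √(0.0155) = 0.124
Q = 1630, so δQ = 0.124 × 1630 = 202.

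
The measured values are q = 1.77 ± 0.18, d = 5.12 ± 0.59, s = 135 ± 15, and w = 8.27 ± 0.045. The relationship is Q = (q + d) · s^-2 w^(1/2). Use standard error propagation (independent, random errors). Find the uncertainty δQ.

0.000260

Let u = q + d = 6.89. δu = √(δq² + δd²) = √(0.0324 + 0.348) = 0.617, so δu/u = 0.0895.
Q is then a monomial in u, s, w:
δQ/Q = √((δu/u)² + (-2·δs/s)² + (½·δw/w)²) = √(0.00802 + 0.0494 + 7.4e-06) = 0.240
Q = 0.00109, so δQ = 0.240 × 0.00109 = 0.000260.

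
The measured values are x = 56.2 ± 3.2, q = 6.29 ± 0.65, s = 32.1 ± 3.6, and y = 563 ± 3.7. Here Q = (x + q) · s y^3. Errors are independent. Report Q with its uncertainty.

Let u = x + q = 62.5. δu = √(δx² + δq²) = √(10.2 + 0.423) = 3.27, so δu/u = 0.0523.
Q is then a monomial in u, s, y:
δQ/Q = √((δu/u)² + (1·δs/s)² + (3·δy/y)²) = √(0.00273 + 0.0126 + 0.000389) = 0.125
Q = 3.58e+11, so δQ = 0.125 × 3.58e+11 = 4.48e+10.

(3.58 ± 0.448) × 10^11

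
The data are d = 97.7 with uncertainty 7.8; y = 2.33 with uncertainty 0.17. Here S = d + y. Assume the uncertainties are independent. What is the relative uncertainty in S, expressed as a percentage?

S is a linear combination, so absolute uncertainties add in quadrature:
  (δd)² = 60.8;  (δy)² = 0.0289
δS = √(60.9) = 7.80
S = 100, so δS/S = 7.80/100 = 0.0780.

7.80%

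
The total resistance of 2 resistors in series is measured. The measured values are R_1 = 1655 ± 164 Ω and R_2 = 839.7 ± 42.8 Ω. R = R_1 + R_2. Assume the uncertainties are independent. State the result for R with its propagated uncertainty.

Absolute uncertainties add in quadrature for a linear combination:
  (δR_1)² = 26900;  (δR_2)² = 1830
δR = √(28700) = 169 Ω
R = 2495 Ω.

2495 ± 169 Ω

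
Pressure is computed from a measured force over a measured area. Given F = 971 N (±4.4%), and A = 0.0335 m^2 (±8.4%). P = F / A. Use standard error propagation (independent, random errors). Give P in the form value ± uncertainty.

Since P is a product/quotient, work with relative uncertainties:
  (1·δF/F)² = (1×0.0440)² = 0.00194;  (-1·δA/A)² = (-1×0.0840)² = 0.00706
δP/P = √(0.00899) = 0.0948
P = 29000 Pa, so δP = 0.0948 × 29000 = 2750 Pa.

29000 ± 2750 Pa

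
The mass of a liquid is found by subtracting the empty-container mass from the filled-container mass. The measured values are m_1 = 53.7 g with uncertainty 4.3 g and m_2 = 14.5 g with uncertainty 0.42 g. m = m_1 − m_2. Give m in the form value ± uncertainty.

39.2 ± 4.32 g

For a sum/difference, combine absolute errors in quadrature:
  (δm_1)² = 18.5;  (δm_2)² = 0.176
δm = √(18.7) = 4.32 g
m = 39.2 g.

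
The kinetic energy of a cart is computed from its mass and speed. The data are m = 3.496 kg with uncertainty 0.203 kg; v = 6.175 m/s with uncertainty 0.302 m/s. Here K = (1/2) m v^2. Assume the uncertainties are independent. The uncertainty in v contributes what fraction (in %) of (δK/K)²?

(δK/K)² = (1·δm/m)² + (2·δv/v)²
  m term: (1×0.0581)² = 0.00337
  v term: (2×0.0489)² = 0.00957
Total = 0.0129. Share from v = 0.00957/0.0129 = 0.739.

73.9%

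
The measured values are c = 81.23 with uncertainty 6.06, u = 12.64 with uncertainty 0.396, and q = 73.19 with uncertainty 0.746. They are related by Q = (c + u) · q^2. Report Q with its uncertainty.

Let w = c + u = 93.87. δw = √(δc² + δu²) = √(36.7 + 0.157) = 6.07, so δw/w = 0.0647.
Q is then a monomial in w, q:
δQ/Q = √((δw/w)² + (2·δq/q)²) = √(0.00419 + 0.000416) = 0.0678
Q = 502800, so δQ = 0.0678 × 502800 = 34100.

502800 ± 34100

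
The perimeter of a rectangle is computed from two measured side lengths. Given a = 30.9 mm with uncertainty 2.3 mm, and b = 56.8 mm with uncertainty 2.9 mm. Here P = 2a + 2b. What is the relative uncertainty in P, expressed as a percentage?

4.22%

Absolute uncertainties add in quadrature for a linear combination:
  (2·δa)² = 21.2;  (2·δb)² = 33.6
δP = √(54.8) = 7.40 mm
P = 175 mm, so δP/P = 7.40/175 = 0.0422.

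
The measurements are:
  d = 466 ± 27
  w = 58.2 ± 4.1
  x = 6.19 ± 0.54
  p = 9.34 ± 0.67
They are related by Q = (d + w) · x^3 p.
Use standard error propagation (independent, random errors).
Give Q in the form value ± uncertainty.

Let u = d + w = 524. δu = √(δd² + δw²) = √(729 + 16.8) = 27.3, so δu/u = 0.0521.
Q is then a monomial in u, x, p:
δQ/Q = √((δu/u)² + (3·δx/x)² + (1·δp/p)²) = √(0.00271 + 0.0685 + 0.00515) = 0.276
Q = 1.16e+06, so δQ = 0.276 × 1.16e+06 = 3.21e+05.

(1.16 ± 0.321) × 10^6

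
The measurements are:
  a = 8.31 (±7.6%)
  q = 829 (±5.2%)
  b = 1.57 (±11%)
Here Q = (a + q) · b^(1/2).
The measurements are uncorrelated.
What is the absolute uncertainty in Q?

79.0

Let u = a + q = 837. δu = √(δa² + δq²) = √(0.399 + 1860) = 43.1, so δu/u = 0.0515.
Q is then a monomial in u, b:
δQ/Q = √((δu/u)² + (½·δb/b)²) = √(0.00265 + 0.00303) = 0.0753
Q = 1050, so δQ = 0.0753 × 1050 = 79.0.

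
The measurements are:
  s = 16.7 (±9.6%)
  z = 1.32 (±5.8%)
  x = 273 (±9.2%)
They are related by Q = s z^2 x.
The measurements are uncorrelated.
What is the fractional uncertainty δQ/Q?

For a monomial Q ∝ s, z^2, x, fractional errors add in quadrature:
  (1·δs/s)² = (1×0.0960)² = 0.00922;  (2·δz/z)² = (2×0.0580)² = 0.0135;  (1·δx/x)² = (1×0.0920)² = 0.00846
δQ/Q = √(0.0311) = 0.176

0.176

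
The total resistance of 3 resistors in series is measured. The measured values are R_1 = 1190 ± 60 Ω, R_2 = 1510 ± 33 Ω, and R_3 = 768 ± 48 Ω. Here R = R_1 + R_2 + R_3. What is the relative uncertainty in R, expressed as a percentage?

2.41%

Each term contributes (cᵢ δxᵢ)² to (δR)²:
  (δR_1)² = 3600;  (δR_2)² = 1090;  (δR_3)² = 2300
δR = √(6990) = 83.6 Ω
R = 3470 Ω, so δR/R = 83.6/3470 = 0.0241.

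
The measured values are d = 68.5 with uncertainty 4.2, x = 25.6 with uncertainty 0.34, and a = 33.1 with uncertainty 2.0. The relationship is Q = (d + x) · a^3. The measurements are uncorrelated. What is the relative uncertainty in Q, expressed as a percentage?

Let u = d + x = 94.1. δu = √(δd² + δx²) = √(17.6 + 0.116) = 4.21, so δu/u = 0.0448.
Q is then a monomial in u, a:
δQ/Q = √((δu/u)² + (3·δa/a)²) = √(0.00201 + 0.0329) = 0.187

18.7%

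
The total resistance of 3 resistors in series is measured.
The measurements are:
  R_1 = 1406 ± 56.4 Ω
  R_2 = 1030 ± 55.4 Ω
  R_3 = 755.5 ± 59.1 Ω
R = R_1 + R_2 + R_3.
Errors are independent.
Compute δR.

Each term contributes (cᵢ δxᵢ)² to (δR)²:
  (δR_1)² = 3180;  (δR_2)² = 3070;  (δR_3)² = 3490
δR = √(9740) = 98.7 Ω

98.7 Ω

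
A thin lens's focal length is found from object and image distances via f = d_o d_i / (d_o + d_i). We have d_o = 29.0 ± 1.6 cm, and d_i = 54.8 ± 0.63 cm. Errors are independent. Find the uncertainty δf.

∂f/∂d_o = (d_i/(d_o+d_i))² = 0.428;  ∂f/∂d_i = (d_o/(d_o+d_i))² = 0.120
δf = √((∂f/∂d_o · δd_o)² + (∂f/∂d_i · δd_i)²) = √(0.468 + 0.00569) = 0.688 cm

0.688 cm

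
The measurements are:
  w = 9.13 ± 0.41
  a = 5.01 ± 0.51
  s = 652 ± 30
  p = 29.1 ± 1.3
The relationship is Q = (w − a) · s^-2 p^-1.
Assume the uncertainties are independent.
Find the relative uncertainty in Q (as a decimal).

0.189

Let u = w − a = 4.12. δu = √(δw² + δa²) = √(0.168 + 0.260) = 0.654, so δu/u = 0.159.
Q is then a monomial in u, s, p:
δQ/Q = √((δu/u)² + (-2·δs/s)² + (-1·δp/p)²) = √(0.0252 + 0.00847 + 0.00200) = 0.189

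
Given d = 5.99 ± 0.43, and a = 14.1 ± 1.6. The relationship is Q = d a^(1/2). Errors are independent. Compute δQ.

2.06

Relative error in a monomial: (δQ/Q)² = Σ (nᵢ · δxᵢ/xᵢ)².
  (1·δd/d)² = (1×0.0718)² = 0.00515;  (½·δa/a)² = (0.5×0.113)² = 0.00322
δQ/Q = √(0.00837) = 0.0915
Q = 22.5, so δQ = 0.0915 × 22.5 = 2.06.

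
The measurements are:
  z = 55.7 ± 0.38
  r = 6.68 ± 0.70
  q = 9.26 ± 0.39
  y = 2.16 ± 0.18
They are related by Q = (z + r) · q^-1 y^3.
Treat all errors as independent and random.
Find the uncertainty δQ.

17.2

Let u = z + r = 62.4. δu = √(δz² + δr²) = √(0.144 + 0.490) = 0.796, so δu/u = 0.0128.
Q is then a monomial in u, q, y:
δQ/Q = √((δu/u)² + (-1·δq/q)² + (3·δy/y)²) = √(0.000163 + 0.00177 + 0.0625) = 0.254
Q = 67.9, so δQ = 0.254 × 67.9 = 17.2.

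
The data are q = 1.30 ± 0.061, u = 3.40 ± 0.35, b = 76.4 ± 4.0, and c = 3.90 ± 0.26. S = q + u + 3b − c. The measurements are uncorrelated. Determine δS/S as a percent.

5.22%

Absolute uncertainties add in quadrature for a linear combination:
  (δq)² = 0.00372;  (δu)² = 0.122;  (3·δb)² = 144;  (δc)² = 0.0676
δS = √(144) = 12.0
S = 230, so δS/S = 12.0/230 = 0.0522.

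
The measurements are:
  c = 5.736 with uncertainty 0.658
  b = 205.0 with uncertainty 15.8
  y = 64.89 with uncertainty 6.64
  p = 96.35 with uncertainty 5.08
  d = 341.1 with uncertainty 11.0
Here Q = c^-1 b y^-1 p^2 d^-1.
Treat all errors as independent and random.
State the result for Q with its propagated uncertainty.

14.99 ± 3.06

Relative error in a monomial: (δQ/Q)² = Σ (nᵢ · δxᵢ/xᵢ)².
  (-1·δc/c)² = (-1×0.115)² = 0.0132;  (1·δb/b)² = (1×0.0771)² = 0.00594;  (-1·δy/y)² = (-1×0.102)² = 0.0105;  (2·δp/p)² = (2×0.0527)² = 0.0111;  (-1·δd/d)² = (-1×0.0322)² = 0.00104
δQ/Q = √(0.0417) = 0.204
Q = 14.99, so δQ = 0.204 × 14.99 = 3.06.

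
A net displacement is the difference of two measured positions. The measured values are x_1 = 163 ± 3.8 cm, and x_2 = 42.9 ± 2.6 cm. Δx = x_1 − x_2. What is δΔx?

4.60 cm

Each term contributes (cᵢ δxᵢ)² to (δΔx)²:
  (δx_1)² = 14.4;  (δx_2)² = 6.76
δΔx = √(21.2) = 4.60 cm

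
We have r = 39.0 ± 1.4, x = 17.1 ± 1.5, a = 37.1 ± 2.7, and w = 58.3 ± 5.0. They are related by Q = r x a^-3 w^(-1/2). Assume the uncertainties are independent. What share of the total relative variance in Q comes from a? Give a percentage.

(δQ/Q)² = (1·δr/r)² + (1·δx/x)² + (-3·δa/a)² + (−½·δw/w)²
  r term: (1×0.0359)² = 0.00129
  x term: (1×0.0877)² = 0.00769
  a term: (-3×0.0728)² = 0.0477
  w term: (-0.5×0.0858)² = 0.00184
Total = 0.0585. Share from a = 0.0477/0.0585 = 0.815.

81.5%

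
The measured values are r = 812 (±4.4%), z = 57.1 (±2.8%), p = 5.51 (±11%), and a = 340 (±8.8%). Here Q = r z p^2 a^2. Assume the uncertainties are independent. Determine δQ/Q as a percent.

Each factor contributes (exponent × relative error)² to (δQ/Q)²:
  (1·δr/r)² = (1×0.0440)² = 0.00194;  (1·δz/z)² = (1×0.0280)² = 0.000784;  (2·δp/p)² = (2×0.110)² = 0.0484;  (2·δa/a)² = (2×0.0880)² = 0.0310
δQ/Q = √(0.0821) = 0.287

28.7%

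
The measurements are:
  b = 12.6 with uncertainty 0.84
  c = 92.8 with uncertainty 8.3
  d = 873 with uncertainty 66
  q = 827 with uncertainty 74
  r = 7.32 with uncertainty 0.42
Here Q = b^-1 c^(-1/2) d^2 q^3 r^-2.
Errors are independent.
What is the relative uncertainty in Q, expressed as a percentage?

Q is a product of powers, so relative uncertainties combine in quadrature:
  (-1·δb/b)² = (-1×0.0667)² = 0.00444;  (−½·δc/c)² = (-0.5×0.0894)² = 0.00200;  (2·δd/d)² = (2×0.0756)² = 0.0229;  (3·δq/q)² = (3×0.0895)² = 0.0721;  (-2·δr/r)² = (-2×0.0574)² = 0.0132
δQ/Q = √(0.115) = 0.338

33.8%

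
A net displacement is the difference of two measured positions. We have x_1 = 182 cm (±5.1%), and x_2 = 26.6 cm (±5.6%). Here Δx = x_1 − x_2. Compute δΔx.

Each term contributes (cᵢ δxᵢ)² to (δΔx)²:
  (δx_1)² = 86.2;  (δx_2)² = 2.22
δΔx = √(88.4) = 9.40 cm

9.40 cm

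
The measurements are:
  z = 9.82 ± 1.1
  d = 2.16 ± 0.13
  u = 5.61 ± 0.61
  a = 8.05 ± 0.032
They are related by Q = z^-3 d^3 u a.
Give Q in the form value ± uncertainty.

0.481 ± 0.191

For a monomial Q ∝ z^-3, d^3, u, a, fractional errors add in quadrature:
  (-3·δz/z)² = (-3×0.112)² = 0.113;  (3·δd/d)² = (3×0.0602)² = 0.0326;  (1·δu/u)² = (1×0.109)² = 0.0118;  (1·δa/a)² = (1×0.00398)² = 1.58e-05
δQ/Q = √(0.157) = 0.397
Q = 0.481, so δQ = 0.397 × 0.481 = 0.191.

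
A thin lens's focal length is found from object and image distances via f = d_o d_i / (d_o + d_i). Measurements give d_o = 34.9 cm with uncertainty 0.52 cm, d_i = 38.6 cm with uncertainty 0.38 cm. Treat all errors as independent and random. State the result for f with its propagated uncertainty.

∂f/∂d_o = (d_i/(d_o+d_i))² = 0.276;  ∂f/∂d_i = (d_o/(d_o+d_i))² = 0.225
δf = √((∂f/∂d_o · δd_o)² + (∂f/∂d_i · δd_i)²) = √(0.0206 + 0.00734) = 0.167 cm
f = 18.3 cm.

18.3 ± 0.167 cm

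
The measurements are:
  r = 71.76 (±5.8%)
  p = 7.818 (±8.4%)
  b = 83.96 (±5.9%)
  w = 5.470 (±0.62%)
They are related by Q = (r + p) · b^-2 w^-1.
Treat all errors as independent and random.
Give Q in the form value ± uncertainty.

0.002064 ± 0.000267

Let u = r + p = 79.58. δu = √(δr² + δp²) = √(17.3 + 0.431) = 4.21, so δu/u = 0.0529.
Q is then a monomial in u, b, w:
δQ/Q = √((δu/u)² + (-2·δb/b)² + (-1·δw/w)²) = √(0.00280 + 0.0139 + 3.84e-05) = 0.129
Q = 0.002064, so δQ = 0.129 × 0.002064 = 0.000267.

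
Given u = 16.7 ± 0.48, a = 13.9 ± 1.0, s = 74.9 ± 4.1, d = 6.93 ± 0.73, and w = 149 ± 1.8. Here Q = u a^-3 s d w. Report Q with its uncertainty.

Relative error in a monomial: (δQ/Q)² = Σ (nᵢ · δxᵢ/xᵢ)².
  (1·δu/u)² = (1×0.0287)² = 0.000826;  (-3·δa/a)² = (-3×0.0719)² = 0.0466;  (1·δs/s)² = (1×0.0547)² = 0.00300;  (1·δd/d)² = (1×0.105)² = 0.0111;  (1·δw/w)² = (1×0.0121)² = 0.000146
δQ/Q = √(0.0616) = 0.248
Q = 481, so δQ = 0.248 × 481 = 119.

481 ± 119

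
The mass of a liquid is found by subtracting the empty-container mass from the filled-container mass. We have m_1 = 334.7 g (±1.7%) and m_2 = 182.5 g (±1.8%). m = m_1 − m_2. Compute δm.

6.57 g

Each term contributes (cᵢ δxᵢ)² to (δm)²:
  (δm_1)² = 32.4;  (δm_2)² = 10.8
δm = √(43.2) = 6.57 g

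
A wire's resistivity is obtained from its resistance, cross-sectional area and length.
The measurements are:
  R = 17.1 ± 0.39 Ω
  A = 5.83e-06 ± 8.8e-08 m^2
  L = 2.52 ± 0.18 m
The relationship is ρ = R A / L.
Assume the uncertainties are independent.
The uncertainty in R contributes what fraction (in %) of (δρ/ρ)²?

8.89%

(δρ/ρ)² = (1·δR/R)² + (1·δA/A)² + (-1·δL/L)²
  R term: (1×0.0228)² = 0.000520
  A term: (1×0.0151)² = 0.000228
  L term: (-1×0.0714)² = 0.00510
Total = 0.00585. Share from R = 0.000520/0.00585 = 0.0889.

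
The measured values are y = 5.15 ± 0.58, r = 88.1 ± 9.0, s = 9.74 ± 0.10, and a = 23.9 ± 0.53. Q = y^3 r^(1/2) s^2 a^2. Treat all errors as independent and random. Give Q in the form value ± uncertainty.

(6.95 ± 2.40) × 10^7

Products/powers → add relative errors in quadrature, weighted by exponent:
  (3·δy/y)² = (3×0.113)² = 0.114;  (½·δr/r)² = (0.5×0.102)² = 0.00261;  (2·δs/s)² = (2×0.0103)² = 0.000422;  (2·δa/a)² = (2×0.0222)² = 0.00197
δQ/Q = √(0.119) = 0.345
Q = 6.95e+07, so δQ = 0.345 × 6.95e+07 = 2.4e+07.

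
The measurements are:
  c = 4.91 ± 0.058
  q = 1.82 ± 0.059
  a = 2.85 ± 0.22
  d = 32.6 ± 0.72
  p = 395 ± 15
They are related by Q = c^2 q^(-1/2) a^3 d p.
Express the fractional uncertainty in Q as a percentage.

23.7%

Products/powers → add relative errors in quadrature, weighted by exponent:
  (2·δc/c)² = (2×0.0118)² = 0.000558;  (−½·δq/q)² = (-0.5×0.0324)² = 0.000263;  (3·δa/a)² = (3×0.0772)² = 0.0536;  (1·δd/d)² = (1×0.0221)² = 0.000488;  (1·δp/p)² = (1×0.0380)² = 0.00144
δQ/Q = √(0.0564) = 0.237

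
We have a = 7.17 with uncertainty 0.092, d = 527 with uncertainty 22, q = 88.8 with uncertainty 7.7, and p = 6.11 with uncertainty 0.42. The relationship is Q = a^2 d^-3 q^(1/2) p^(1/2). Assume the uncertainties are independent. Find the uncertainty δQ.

1.14e-06

Products/powers → add relative errors in quadrature, weighted by exponent:
  (2·δa/a)² = (2×0.0128)² = 0.000659;  (-3·δd/d)² = (-3×0.0417)² = 0.0157;  (½·δq/q)² = (0.5×0.0867)² = 0.00188;  (½·δp/p)² = (0.5×0.0687)² = 0.00118
δQ/Q = √(0.0194) = 0.139
Q = 8.18e-06, so δQ = 0.139 × 8.18e-06 = 1.14e-06.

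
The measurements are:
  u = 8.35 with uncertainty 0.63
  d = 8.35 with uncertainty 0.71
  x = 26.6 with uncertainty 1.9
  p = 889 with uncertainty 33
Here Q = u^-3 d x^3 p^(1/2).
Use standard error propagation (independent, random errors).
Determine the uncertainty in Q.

2600

Since Q is a product/quotient, work with relative uncertainties:
  (-3·δu/u)² = (-3×0.0754)² = 0.0512;  (1·δd/d)² = (1×0.0850)² = 0.00723;  (3·δx/x)² = (3×0.0714)² = 0.0459;  (½·δp/p)² = (0.5×0.0371)² = 0.000344
δQ/Q = √(0.105) = 0.324
Q = 8050, so δQ = 0.324 × 8050 = 2600.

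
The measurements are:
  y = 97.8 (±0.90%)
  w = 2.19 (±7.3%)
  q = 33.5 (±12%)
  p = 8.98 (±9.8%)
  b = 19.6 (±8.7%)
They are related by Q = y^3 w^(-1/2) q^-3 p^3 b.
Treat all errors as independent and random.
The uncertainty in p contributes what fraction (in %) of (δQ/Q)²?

(δQ/Q)² = (3·δy/y)² + (−½·δw/w)² + (-3·δq/q)² + (3·δp/p)² + (1·δb/b)²
  y term: (3×0.00900)² = 0.000729
  w term: (-0.5×0.0730)² = 0.00133
  q term: (-3×0.120)² = 0.130
  p term: (3×0.0980)² = 0.0864
  b term: (1×0.0870)² = 0.00757
Total = 0.226. Share from p = 0.0864/0.226 = 0.383.

38.3%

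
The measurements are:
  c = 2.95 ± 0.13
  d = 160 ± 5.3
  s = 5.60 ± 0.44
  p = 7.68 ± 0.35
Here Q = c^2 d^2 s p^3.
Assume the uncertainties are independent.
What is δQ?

1.09e+08

For a monomial Q ∝ c^2, d^2, s, p^3, fractional errors add in quadrature:
  (2·δc/c)² = (2×0.0441)² = 0.00777;  (2·δd/d)² = (2×0.0331)² = 0.00439;  (1·δs/s)² = (1×0.0786)² = 0.00617;  (3·δp/p)² = (3×0.0456)² = 0.0187
δQ/Q = √(0.0370) = 0.192
Q = 5.65e+08, so δQ = 0.192 × 5.65e+08 = 1.09e+08.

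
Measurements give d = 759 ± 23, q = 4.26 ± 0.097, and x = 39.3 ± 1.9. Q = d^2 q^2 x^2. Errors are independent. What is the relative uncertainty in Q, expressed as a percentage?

Since Q is a product/quotient, work with relative uncertainties:
  (2·δd/d)² = (2×0.0303)² = 0.00367;  (2·δq/q)² = (2×0.0228)² = 0.00207;  (2·δx/x)² = (2×0.0483)² = 0.00935
δQ/Q = √(0.0151) = 0.123

12.3%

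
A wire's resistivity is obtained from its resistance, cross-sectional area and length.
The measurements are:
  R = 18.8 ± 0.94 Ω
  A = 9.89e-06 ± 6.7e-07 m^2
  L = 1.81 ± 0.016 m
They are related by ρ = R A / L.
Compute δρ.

ρ is a product of powers, so relative uncertainties combine in quadrature:
  (1·δR/R)² = (1×0.0500)² = 0.00250;  (1·δA/A)² = (1×0.0677)² = 0.00459;  (-1·δL/L)² = (-1×0.00884)² = 7.81e-05
δρ/ρ = √(0.00717) = 0.0847
ρ = 0.000103 Ω·m, so δρ = 0.0847 × 0.000103 = 8.7e-06 Ω·m.

8.7e-06 Ω·m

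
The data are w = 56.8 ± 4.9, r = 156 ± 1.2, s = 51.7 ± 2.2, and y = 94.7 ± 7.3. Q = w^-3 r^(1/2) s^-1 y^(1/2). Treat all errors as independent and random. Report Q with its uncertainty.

For a monomial Q ∝ w^-3, r^(1/2), s^-1, y^(1/2), fractional errors add in quadrature:
  (-3·δw/w)² = (-3×0.0863)² = 0.0670;  (½·δr/r)² = (0.5×0.00769)² = 1.48e-05;  (-1·δs/s)² = (-1×0.0426)² = 0.00181;  (½·δy/y)² = (0.5×0.0771)² = 0.00149
δQ/Q = √(0.0703) = 0.265
Q = 1.28e-05, so δQ = 0.265 × 1.28e-05 = 3.4e-06.

(1.28 ± 0.340) × 10^-5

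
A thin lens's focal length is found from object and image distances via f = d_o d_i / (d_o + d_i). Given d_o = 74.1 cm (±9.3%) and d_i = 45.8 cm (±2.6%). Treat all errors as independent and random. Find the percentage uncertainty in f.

∂f/∂d_o = (d_i/(d_o+d_i))² = 0.146;  ∂f/∂d_i = (d_o/(d_o+d_i))² = 0.382
δf = √((∂f/∂d_o · δd_o)² + (∂f/∂d_i · δd_i)²) = √(1.01 + 0.207) = 1.10 cm
f = 28.3 cm, so δf/f = 1.10/28.3 = 0.0390.

3.90%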